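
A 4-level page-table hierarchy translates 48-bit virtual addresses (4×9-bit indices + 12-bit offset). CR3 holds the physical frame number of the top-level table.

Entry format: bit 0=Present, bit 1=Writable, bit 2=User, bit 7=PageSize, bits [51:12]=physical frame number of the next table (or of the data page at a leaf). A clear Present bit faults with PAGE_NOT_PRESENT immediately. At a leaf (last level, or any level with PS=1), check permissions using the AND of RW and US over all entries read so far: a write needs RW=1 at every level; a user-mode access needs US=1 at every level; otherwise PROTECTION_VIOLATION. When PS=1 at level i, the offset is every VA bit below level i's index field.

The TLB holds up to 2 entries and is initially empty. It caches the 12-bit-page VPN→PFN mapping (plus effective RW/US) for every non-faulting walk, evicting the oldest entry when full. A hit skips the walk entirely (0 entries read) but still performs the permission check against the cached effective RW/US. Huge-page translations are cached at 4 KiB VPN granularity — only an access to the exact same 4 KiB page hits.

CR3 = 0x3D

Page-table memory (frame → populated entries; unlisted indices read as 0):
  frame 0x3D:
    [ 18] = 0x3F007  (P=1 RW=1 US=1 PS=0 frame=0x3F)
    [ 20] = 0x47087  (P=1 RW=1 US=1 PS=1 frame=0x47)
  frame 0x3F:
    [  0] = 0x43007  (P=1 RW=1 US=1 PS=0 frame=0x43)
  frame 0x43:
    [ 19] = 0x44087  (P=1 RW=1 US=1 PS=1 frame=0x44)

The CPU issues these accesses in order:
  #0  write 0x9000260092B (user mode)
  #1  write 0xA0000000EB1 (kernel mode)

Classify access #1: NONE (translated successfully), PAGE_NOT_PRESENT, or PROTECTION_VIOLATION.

Trace:
#0 VA=0x9000260092B (w,user):
  L0: frame=0x3D idx=18 entry=0x3F007 [P=1 RW=1 US=1 PS=0]
  L1: frame=0x3F idx=0 entry=0x43007 [P=1 RW=1 US=1 PS=0]
  L2: frame=0x43 idx=19 entry=0x44087 [P=1 RW=1 US=1 PS=1]
  ✓ 0x4492B (huge @L2)  — 3 lookups
#1 VA=0xA0000000EB1 (w,kernel):
  L0: frame=0x3D idx=20 entry=0x47087 [P=1 RW=1 US=1 PS=1]
  ✓ 0x47EB1 (huge @L0)  — 1 lookups

Access #1 fault: NONE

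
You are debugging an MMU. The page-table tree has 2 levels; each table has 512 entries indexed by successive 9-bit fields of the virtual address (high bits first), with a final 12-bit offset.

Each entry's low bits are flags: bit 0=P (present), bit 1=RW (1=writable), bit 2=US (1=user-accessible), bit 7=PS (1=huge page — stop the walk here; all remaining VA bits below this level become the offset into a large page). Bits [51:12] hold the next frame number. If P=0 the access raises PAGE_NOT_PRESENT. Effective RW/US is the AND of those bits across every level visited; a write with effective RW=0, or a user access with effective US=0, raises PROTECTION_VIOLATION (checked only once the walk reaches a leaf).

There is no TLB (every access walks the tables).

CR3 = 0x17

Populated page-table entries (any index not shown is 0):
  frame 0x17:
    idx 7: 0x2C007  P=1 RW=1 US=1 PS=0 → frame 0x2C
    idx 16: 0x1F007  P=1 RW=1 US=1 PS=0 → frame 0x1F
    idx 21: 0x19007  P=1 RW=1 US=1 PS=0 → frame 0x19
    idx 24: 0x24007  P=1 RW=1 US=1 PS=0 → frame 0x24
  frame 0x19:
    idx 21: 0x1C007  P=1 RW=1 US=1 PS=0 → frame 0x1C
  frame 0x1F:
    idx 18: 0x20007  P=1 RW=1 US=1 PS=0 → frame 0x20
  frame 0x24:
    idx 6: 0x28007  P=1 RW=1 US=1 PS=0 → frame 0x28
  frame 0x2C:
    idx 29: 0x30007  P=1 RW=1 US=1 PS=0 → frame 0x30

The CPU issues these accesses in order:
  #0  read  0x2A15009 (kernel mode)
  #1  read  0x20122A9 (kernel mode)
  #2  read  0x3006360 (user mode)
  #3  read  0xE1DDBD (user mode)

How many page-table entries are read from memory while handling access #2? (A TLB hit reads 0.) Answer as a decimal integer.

Per-access translation:
#0 VA=0x2A15009 (r,kernel):
  [0] read 0x17 idx=21: raw=0x19007 flags P=1 W=1 U=1 S=0
  [1] read 0x19 idx=21: raw=0x1C007 flags P=1 W=1 U=1 S=0
  → PA=0x1C009  (2 entries read)
#1 VA=0x20122A9 (r,kernel):
  [0] read 0x17 idx=16: raw=0x1F007 flags P=1 W=1 U=1 S=0
  [1] read 0x1F idx=18: raw=0x20007 flags P=1 W=1 U=1 S=0
  → PA=0x202A9  (2 entries read)
#2 VA=0x3006360 (r,user):
  [0] read 0x17 idx=24: raw=0x24007 flags P=1 W=1 U=1 S=0
  [1] read 0x24 idx=6: raw=0x28007 flags P=1 W=1 U=1 S=0
  → PA=0x28360  (2 entries read)
#3 VA=0xE1DDBD (r,user):
  [0] read 0x17 idx=7: raw=0x2C007 flags P=1 W=1 U=1 S=0
  [1] read 0x2C idx=29: raw=0x30007 flags P=1 W=1 U=1 S=0
  → PA=0x30DBD  (2 entries read)

Entries read for #2: 2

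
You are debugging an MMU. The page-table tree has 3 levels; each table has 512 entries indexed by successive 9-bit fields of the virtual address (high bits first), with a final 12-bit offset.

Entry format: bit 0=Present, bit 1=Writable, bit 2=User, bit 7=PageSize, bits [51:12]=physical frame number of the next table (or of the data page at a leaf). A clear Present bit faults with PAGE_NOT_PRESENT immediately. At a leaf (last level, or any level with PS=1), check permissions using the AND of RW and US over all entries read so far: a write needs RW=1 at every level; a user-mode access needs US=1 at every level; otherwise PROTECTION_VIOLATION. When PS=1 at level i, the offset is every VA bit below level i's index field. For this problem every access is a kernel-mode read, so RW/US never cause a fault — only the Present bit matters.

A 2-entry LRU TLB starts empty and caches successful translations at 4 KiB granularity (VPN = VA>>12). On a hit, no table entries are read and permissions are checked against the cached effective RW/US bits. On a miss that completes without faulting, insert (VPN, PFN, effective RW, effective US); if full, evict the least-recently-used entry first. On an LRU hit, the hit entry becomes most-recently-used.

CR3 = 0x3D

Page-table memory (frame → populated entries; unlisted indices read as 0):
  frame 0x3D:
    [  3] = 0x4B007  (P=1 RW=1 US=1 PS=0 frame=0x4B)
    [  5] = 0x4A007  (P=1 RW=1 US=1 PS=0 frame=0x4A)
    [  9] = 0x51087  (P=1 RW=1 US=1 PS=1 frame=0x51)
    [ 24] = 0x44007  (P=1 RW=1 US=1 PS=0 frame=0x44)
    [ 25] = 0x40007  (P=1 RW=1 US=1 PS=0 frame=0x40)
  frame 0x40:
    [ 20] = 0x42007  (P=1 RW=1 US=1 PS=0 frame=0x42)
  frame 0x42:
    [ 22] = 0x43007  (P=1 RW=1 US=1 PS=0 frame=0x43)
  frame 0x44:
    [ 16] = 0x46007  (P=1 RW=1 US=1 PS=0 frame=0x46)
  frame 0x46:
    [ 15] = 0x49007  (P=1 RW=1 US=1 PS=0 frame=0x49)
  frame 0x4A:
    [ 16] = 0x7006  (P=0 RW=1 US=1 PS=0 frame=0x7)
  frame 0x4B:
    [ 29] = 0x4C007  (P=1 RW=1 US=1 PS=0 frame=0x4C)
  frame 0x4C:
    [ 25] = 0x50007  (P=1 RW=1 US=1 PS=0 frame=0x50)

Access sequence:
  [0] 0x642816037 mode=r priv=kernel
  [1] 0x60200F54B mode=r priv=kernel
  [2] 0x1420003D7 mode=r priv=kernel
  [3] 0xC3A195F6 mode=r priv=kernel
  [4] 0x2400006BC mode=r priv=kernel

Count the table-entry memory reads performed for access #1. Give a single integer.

Trace:
#0 VA=0x642816037 (r,kernel):
  L0: frame=0x3D idx=25 entry=0x40007 [P=1 RW=1 US=1 PS=0]
  L1: frame=0x40 idx=20 entry=0x42007 [P=1 RW=1 US=1 PS=0]
  L2: frame=0x42 idx=22 entry=0x43007 [P=1 RW=1 US=1 PS=0]
  ⇒ phys 0x43037  [3 reads]
#1 VA=0x60200F54B (r,kernel):
  L0: frame=0x3D idx=24 entry=0x44007 [P=1 RW=1 US=1 PS=0]
  L1: frame=0x44 idx=16 entry=0x46007 [P=1 RW=1 US=1 PS=0]
  L2: frame=0x46 idx=15 entry=0x49007 [P=1 RW=1 US=1 PS=0]
  ⇒ phys 0x4954B  [3 reads]
#2 VA=0x1420003D7 (r,kernel):
  L0: frame=0x3D idx=5 entry=0x4A007 [P=1 RW=1 US=1 PS=0]
  L1: frame=0x4A idx=16 entry=0x7006 [P=0 RW=1 US=1 PS=0]
  → PAGE_NOT_PRESENT  (2 entries read)
#3 VA=0xC3A195F6 (r,kernel):
  L0: frame=0x3D idx=3 entry=0x4B007 [P=1 RW=1 US=1 PS=0]
  L1: frame=0x4B idx=29 entry=0x4C007 [P=1 RW=1 US=1 PS=0]
  L2: frame=0x4C idx=25 entry=0x50007 [P=1 RW=1 US=1 PS=0]
  ⇒ phys 0x505F6  [3 reads]
#4 VA=0x2400006BC (r,kernel):
  L0: frame=0x3D idx=9 entry=0x51087 [P=1 RW=1 US=1 PS=1]
  ⇒ phys 0x516BC (huge @L0)  [1 reads]

Entries read for #1: 3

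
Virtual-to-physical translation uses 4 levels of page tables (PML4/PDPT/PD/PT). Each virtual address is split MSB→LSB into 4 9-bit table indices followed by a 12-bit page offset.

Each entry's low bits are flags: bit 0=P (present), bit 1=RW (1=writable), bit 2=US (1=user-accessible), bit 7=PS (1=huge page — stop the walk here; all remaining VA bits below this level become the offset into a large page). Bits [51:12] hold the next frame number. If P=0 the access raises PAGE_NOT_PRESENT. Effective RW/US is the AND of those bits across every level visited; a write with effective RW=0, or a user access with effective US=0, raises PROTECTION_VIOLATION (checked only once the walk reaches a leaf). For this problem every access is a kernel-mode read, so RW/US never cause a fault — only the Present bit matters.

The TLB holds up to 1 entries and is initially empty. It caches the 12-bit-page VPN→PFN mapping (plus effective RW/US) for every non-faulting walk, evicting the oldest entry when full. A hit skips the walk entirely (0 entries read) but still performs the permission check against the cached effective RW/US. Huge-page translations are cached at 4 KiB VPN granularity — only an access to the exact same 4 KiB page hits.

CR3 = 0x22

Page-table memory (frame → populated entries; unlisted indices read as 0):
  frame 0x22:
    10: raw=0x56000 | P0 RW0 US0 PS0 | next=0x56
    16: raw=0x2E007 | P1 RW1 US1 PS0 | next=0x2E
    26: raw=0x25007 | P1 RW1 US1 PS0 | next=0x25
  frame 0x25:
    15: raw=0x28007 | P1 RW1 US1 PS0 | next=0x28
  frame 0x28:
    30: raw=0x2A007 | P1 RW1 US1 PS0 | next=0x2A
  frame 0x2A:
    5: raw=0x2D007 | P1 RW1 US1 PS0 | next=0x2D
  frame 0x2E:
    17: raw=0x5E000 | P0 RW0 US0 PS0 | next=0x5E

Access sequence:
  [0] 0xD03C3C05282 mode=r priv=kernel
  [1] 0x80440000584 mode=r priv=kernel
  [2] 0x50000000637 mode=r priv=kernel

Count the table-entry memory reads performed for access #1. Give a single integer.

Walk each access:
#0 VA=0xD03C3C05282 (r,kernel):
  L0: frame=0x22 idx=26 entry=0x25007 [P=1 RW=1 US=1 PS=0]
  L1: frame=0x25 idx=15 entry=0x28007 [P=1 RW=1 US=1 PS=0]
  L2: frame=0x28 idx=30 entry=0x2A007 [P=1 RW=1 US=1 PS=0]
  L3: frame=0x2A idx=5 entry=0x2D007 [P=1 RW=1 US=1 PS=0]
  → PA=0x2D282  (4 entries read)
#1 VA=0x80440000584 (r,kernel):
  L0: frame=0x22 idx=16 entry=0x2E007 [P=1 RW=1 US=1 PS=0]
  L1: frame=0x2E idx=17 entry=0x5E000 [P=0 RW=0 US=0 PS=0]
  ✗ PAGE_NOT_PRESENT  [2 reads]
#2 VA=0x50000000637 (r,kernel):
  L0: frame=0x22 idx=10 entry=0x56000 [P=0 RW=0 US=0 PS=0]
  ✗ PAGE_NOT_PRESENT  [1 reads]

Entries read for #1: 2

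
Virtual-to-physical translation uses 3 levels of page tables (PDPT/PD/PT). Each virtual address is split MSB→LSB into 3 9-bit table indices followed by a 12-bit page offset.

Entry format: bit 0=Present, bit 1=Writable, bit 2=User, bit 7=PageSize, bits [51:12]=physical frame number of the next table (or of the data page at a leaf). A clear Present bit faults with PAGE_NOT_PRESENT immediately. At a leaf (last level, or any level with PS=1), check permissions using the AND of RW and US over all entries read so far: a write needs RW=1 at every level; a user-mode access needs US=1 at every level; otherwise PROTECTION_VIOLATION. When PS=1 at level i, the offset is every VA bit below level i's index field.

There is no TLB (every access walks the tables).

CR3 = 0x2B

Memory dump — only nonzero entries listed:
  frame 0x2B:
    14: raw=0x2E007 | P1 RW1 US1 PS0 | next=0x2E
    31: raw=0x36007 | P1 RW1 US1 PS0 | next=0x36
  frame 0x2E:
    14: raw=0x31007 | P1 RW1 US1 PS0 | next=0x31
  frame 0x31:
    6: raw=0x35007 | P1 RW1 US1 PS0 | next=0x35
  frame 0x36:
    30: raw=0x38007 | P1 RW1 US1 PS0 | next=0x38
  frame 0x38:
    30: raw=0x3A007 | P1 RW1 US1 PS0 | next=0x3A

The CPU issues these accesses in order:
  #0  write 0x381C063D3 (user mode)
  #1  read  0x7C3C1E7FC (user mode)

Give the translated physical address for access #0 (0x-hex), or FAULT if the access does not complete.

Per-access translation:
#0 VA=0x381C063D3 (w,user):
  lvl0: tbl 0x2B, slot 14 ⇒ 0x2E007 (P1/RW1/US1/PS0)
  lvl1: tbl 0x2E, slot 14 ⇒ 0x31007 (P1/RW1/US1/PS0)
  lvl2: tbl 0x31, slot 6 ⇒ 0x35007 (P1/RW1/US1/PS0)
  ⇒ phys 0x353D3  [3 reads]
#1 VA=0x7C3C1E7FC (r,user):
  lvl0: tbl 0x2B, slot 31 ⇒ 0x36007 (P1/RW1/US1/PS0)
  lvl1: tbl 0x36, slot 30 ⇒ 0x38007 (P1/RW1/US1/PS0)
  lvl2: tbl 0x38, slot 30 ⇒ 0x3A007 (P1/RW1/US1/PS0)
  ⇒ phys 0x3A7FC  [3 reads]

Access #0 PA: 0x353D3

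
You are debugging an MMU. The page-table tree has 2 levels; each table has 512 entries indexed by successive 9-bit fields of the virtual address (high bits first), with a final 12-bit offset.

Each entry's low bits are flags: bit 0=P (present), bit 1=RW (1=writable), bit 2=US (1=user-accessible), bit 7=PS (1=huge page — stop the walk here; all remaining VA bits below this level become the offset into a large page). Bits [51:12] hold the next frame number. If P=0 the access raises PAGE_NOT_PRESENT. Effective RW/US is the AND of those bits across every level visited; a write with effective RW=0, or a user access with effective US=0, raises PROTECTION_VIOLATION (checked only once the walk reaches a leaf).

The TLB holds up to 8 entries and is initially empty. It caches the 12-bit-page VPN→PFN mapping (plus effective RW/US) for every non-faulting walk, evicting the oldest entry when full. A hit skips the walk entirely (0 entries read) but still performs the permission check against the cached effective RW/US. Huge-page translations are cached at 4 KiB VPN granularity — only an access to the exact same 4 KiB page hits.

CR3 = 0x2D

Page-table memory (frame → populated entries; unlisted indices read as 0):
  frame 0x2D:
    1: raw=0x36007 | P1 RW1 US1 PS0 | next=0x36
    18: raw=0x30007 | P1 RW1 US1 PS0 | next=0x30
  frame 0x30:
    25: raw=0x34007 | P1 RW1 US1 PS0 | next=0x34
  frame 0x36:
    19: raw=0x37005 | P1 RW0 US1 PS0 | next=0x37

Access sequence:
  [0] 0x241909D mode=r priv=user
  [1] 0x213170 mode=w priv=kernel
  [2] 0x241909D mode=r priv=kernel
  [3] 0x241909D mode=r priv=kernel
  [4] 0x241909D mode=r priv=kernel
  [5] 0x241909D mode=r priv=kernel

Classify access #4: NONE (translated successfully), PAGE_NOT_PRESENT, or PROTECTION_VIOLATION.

Per-access translation:
#0 VA=0x241909D (r,user):
  [0] read 0x2D idx=18: raw=0x30007 flags P=1 W=1 U=1 S=0
  [1] read 0x30 idx=25: raw=0x34007 flags P=1 W=1 U=1 S=0
  → PA=0x3409D  (2 entries read)
#1 VA=0x213170 (w,kernel):
  [0] read 0x2D idx=1: raw=0x36007 flags P=1 W=1 U=1 S=0
  [1] read 0x36 idx=19: raw=0x37005 flags P=1 W=0 U=1 S=0
  ⇒ fault: PROTECTION_VIOLATION  — 2 lookups
#2 VA=0x241909D (r,kernel):
  TLB hit vpn=0x2419 → PA=0x3409D
#3 VA=0x241909D (r,kernel):
  TLB hit vpn=0x2419 → PA=0x3409D
#4 VA=0x241909D (r,kernel):
  TLB hit vpn=0x2419 → PA=0x3409D
#5 VA=0x241909D (r,kernel):
  TLB hit vpn=0x2419 → PA=0x3409D

Access #4 fault: NONE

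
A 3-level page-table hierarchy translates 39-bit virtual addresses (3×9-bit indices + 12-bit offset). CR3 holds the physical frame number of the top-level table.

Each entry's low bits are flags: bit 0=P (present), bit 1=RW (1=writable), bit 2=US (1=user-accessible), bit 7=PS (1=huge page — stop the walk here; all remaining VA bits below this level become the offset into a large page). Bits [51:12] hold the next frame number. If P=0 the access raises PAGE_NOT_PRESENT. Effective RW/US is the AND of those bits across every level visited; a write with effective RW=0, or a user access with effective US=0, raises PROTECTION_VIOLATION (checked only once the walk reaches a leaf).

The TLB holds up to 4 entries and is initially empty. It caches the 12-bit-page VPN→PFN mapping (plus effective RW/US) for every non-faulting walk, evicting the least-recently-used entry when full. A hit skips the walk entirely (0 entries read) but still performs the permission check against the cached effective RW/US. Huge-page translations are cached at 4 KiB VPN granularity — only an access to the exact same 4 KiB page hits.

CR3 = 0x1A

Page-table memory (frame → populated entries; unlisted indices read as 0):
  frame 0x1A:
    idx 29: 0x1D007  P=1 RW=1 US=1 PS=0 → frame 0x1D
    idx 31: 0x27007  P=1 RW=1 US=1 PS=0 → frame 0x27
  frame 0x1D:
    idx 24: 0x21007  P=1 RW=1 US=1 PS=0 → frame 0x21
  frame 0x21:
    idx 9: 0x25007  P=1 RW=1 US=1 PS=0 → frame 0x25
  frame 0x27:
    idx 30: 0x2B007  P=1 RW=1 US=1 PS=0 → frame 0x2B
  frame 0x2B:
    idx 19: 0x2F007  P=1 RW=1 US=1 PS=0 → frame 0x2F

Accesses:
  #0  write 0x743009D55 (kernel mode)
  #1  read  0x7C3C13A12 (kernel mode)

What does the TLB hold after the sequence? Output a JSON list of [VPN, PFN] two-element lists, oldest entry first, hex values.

Walk each access:
#0 VA=0x743009D55 (w,kernel):
  L0 @0x1A[29] → 0x1D007  P=1,RW=1,US=1,PS=0
  L1 @0x1D[24] → 0x21007  P=1,RW=1,US=1,PS=0
  L2 @0x21[9] → 0x25007  P=1,RW=1,US=1,PS=0
  ✓ 0x25D55  — 3 lookups
#1 VA=0x7C3C13A12 (r,kernel):
  L0 @0x1A[31] → 0x27007  P=1,RW=1,US=1,PS=0
  L1 @0x27[30] → 0x2B007  P=1,RW=1,US=1,PS=0
  L2 @0x2B[19] → 0x2F007  P=1,RW=1,US=1,PS=0
  ✓ 0x2FA12  — 3 lookups

TLB: [["0x743009", "0x25"], ["0x7C3C13", "0x2F"]]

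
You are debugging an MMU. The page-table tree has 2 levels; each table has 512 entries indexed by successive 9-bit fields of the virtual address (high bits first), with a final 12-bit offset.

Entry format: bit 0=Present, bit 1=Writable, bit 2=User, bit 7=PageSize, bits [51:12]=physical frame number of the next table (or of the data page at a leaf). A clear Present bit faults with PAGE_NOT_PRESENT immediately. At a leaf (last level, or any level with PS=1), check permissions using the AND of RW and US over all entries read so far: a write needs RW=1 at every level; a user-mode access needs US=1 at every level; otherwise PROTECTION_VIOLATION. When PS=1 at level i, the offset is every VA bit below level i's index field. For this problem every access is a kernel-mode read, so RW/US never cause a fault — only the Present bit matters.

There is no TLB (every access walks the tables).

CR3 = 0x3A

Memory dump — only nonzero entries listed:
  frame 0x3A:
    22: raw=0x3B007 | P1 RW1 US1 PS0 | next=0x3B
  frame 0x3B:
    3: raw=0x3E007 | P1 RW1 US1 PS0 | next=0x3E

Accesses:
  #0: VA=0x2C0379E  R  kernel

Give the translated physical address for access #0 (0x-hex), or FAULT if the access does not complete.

Trace:
#0 VA=0x2C0379E (r,kernel):
  lvl0: tbl 0x3A, slot 22 ⇒ 0x3B007 (P1/RW1/US1/PS0)
  lvl1: tbl 0x3B, slot 3 ⇒ 0x3E007 (P1/RW1/US1/PS0)
  → PA=0x3E79E  (2 entries read)

Access #0 PA: 0x3E79E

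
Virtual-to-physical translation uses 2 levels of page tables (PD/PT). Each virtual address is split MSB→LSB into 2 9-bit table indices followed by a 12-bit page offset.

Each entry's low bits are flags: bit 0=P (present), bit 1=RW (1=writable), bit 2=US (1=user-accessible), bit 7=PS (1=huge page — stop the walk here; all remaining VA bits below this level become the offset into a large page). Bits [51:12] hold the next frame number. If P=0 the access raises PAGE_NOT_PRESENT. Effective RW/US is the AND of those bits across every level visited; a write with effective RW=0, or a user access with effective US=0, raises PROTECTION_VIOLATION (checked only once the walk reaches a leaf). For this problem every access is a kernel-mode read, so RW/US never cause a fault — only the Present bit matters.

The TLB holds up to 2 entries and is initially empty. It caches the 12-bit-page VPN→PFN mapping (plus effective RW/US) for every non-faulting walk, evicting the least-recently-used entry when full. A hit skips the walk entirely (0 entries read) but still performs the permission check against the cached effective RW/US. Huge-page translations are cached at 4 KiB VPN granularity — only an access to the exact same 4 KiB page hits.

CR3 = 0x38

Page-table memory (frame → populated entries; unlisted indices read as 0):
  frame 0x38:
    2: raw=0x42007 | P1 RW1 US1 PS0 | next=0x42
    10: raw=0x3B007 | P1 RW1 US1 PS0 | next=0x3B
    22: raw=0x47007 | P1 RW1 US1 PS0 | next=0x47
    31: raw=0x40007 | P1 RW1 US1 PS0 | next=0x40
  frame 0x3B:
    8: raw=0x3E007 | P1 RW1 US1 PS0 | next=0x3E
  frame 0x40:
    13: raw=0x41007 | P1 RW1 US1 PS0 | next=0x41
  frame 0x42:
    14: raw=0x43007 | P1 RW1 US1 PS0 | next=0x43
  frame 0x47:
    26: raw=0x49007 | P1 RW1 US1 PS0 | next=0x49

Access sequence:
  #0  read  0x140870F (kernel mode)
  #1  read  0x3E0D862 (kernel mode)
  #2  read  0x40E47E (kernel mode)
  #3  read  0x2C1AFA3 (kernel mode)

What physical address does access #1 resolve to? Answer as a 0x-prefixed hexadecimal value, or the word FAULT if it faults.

Trace:
#0 VA=0x140870F (r,kernel):
  L0 @0x38[10] → 0x3B007  P=1,RW=1,US=1,PS=0
  L1 @0x3B[8] → 0x3E007  P=1,RW=1,US=1,PS=0
  → PA=0x3E70F  (2 entries read)
#1 VA=0x3E0D862 (r,kernel):
  L0 @0x38[31] → 0x40007  P=1,RW=1,US=1,PS=0
  L1 @0x40[13] → 0x41007  P=1,RW=1,US=1,PS=0
  → PA=0x41862  (2 entries read)
#2 VA=0x40E47E (r,kernel):
  L0 @0x38[2] → 0x42007  P=1,RW=1,US=1,PS=0
  L1 @0x42[14] → 0x43007  P=1,RW=1,US=1,PS=0
  → PA=0x4347E  (2 entries read)
#3 VA=0x2C1AFA3 (r,kernel):
  L0 @0x38[22] → 0x47007  P=1,RW=1,US=1,PS=0
  L1 @0x47[26] → 0x49007  P=1,RW=1,US=1,PS=0
  → PA=0x49FA3  (2 entries read)

Access #1 PA: 0x41862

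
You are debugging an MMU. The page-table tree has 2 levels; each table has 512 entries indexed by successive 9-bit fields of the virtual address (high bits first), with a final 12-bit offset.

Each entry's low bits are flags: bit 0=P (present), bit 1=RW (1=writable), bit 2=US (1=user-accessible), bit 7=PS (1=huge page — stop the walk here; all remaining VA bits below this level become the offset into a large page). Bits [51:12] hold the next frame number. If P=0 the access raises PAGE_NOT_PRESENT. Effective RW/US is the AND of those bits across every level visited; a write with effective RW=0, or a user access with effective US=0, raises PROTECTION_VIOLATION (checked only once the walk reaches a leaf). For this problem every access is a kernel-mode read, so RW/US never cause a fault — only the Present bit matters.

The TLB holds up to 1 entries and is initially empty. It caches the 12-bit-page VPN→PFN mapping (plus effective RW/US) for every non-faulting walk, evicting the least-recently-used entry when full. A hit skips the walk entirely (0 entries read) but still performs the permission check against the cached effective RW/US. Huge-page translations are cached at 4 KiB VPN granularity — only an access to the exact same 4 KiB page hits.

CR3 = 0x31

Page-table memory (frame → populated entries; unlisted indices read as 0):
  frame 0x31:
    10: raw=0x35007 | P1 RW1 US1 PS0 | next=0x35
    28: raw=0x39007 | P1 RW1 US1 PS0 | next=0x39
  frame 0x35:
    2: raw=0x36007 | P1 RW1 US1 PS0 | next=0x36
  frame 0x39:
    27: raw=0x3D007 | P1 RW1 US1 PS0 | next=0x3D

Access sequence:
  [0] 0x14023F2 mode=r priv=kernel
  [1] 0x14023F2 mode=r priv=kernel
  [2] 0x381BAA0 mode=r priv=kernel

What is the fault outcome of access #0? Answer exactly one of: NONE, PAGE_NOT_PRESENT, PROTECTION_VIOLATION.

Per-access translation:
#0 VA=0x14023F2 (r,kernel):
  lvl0: tbl 0x31, slot 10 ⇒ 0x35007 (P1/RW1/US1/PS0)
  lvl1: tbl 0x35, slot 2 ⇒ 0x36007 (P1/RW1/US1/PS0)
  ⇒ phys 0x363F2  [2 reads]
#1 VA=0x14023F2 (r,kernel):
  TLB hit vpn=0x1402 → PA=0x363F2
#2 VA=0x381BAA0 (r,kernel):
  lvl0: tbl 0x31, slot 28 ⇒ 0x39007 (P1/RW1/US1/PS0)
  lvl1: tbl 0x39, slot 27 ⇒ 0x3D007 (P1/RW1/US1/PS0)
  ⇒ phys 0x3DAA0  [2 reads]

Access #0 fault: NONE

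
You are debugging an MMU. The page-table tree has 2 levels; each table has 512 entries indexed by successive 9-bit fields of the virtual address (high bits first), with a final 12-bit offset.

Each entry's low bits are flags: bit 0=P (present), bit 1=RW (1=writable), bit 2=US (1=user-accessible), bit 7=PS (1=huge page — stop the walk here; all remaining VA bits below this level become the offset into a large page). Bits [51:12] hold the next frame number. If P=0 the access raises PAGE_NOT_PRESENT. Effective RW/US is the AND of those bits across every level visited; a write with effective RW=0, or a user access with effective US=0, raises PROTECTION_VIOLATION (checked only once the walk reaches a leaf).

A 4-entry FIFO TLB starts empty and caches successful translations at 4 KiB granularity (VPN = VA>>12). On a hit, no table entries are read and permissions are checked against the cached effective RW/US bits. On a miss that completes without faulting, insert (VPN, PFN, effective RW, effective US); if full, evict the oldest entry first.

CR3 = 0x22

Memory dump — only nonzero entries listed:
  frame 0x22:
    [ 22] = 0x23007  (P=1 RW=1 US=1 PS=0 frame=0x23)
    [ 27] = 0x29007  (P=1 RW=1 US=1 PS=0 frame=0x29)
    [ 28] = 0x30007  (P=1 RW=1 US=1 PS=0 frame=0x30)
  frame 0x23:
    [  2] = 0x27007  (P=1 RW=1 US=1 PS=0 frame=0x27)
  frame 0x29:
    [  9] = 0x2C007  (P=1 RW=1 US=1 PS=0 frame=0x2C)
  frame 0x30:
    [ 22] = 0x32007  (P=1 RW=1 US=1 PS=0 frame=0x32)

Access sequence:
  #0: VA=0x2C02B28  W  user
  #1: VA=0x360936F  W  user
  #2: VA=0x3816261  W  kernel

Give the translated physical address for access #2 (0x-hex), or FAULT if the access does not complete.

Walk each access:
#0 VA=0x2C02B28 (w,user):
  lvl0: tbl 0x22, slot 22 ⇒ 0x23007 (P1/RW1/US1/PS0)
  lvl1: tbl 0x23, slot 2 ⇒ 0x27007 (P1/RW1/US1/PS0)
  → PA=0x27B28  (2 entries read)
#1 VA=0x360936F (w,user):
  lvl0: tbl 0x22, slot 27 ⇒ 0x29007 (P1/RW1/US1/PS0)
  lvl1: tbl 0x29, slot 9 ⇒ 0x2C007 (P1/RW1/US1/PS0)
  → PA=0x2C36F  (2 entries read)
#2 VA=0x3816261 (w,kernel):
  lvl0: tbl 0x22, slot 28 ⇒ 0x30007 (P1/RW1/US1/PS0)
  lvl1: tbl 0x30, slot 22 ⇒ 0x32007 (P1/RW1/US1/PS0)
  → PA=0x32261  (2 entries read)

Access #2 PA: 0x32261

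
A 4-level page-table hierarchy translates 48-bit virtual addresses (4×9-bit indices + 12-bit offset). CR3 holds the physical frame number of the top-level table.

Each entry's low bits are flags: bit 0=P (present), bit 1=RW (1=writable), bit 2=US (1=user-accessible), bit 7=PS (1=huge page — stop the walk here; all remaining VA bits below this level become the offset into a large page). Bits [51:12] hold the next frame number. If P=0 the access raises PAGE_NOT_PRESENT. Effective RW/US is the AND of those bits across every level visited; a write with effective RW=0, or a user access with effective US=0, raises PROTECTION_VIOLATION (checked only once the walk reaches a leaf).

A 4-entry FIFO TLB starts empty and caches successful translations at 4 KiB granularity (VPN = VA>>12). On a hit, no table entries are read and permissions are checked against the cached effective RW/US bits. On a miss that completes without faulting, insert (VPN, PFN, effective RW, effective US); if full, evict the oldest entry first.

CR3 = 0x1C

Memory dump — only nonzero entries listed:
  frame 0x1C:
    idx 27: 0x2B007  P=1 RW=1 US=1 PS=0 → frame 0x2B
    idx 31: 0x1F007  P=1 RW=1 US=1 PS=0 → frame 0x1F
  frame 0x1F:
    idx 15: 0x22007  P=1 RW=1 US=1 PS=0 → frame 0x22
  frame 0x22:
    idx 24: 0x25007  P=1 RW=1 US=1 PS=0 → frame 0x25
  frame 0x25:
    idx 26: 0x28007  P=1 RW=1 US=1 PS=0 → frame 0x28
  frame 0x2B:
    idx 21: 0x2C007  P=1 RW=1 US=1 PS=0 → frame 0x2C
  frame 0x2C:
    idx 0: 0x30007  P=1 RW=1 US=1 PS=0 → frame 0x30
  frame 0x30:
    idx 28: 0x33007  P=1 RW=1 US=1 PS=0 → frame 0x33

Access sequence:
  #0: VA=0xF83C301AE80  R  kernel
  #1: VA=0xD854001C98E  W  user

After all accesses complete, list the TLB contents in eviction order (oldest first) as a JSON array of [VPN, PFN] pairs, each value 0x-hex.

Per-access translation:
#0 VA=0xF83C301AE80 (r,kernel):
  L0 @0x1C[31] → 0x1F007  P=1,RW=1,US=1,PS=0
  L1 @0x1F[15] → 0x22007  P=1,RW=1,US=1,PS=0
  L2 @0x22[24] → 0x25007  P=1,RW=1,US=1,PS=0
  L3 @0x25[26] → 0x28007  P=1,RW=1,US=1,PS=0
  → PA=0x28E80  (4 entries read)
#1 VA=0xD854001C98E (w,user):
  L0 @0x1C[27] → 0x2B007  P=1,RW=1,US=1,PS=0
  L1 @0x2B[21] → 0x2C007  P=1,RW=1,US=1,PS=0
  L2 @0x2C[0] → 0x30007  P=1,RW=1,US=1,PS=0
  L3 @0x30[28] → 0x33007  P=1,RW=1,US=1,PS=0
  → PA=0x3398E  (4 entries read)

TLB: [["0xF83C301A", "0x28"], ["0xD854001C", "0x33"]]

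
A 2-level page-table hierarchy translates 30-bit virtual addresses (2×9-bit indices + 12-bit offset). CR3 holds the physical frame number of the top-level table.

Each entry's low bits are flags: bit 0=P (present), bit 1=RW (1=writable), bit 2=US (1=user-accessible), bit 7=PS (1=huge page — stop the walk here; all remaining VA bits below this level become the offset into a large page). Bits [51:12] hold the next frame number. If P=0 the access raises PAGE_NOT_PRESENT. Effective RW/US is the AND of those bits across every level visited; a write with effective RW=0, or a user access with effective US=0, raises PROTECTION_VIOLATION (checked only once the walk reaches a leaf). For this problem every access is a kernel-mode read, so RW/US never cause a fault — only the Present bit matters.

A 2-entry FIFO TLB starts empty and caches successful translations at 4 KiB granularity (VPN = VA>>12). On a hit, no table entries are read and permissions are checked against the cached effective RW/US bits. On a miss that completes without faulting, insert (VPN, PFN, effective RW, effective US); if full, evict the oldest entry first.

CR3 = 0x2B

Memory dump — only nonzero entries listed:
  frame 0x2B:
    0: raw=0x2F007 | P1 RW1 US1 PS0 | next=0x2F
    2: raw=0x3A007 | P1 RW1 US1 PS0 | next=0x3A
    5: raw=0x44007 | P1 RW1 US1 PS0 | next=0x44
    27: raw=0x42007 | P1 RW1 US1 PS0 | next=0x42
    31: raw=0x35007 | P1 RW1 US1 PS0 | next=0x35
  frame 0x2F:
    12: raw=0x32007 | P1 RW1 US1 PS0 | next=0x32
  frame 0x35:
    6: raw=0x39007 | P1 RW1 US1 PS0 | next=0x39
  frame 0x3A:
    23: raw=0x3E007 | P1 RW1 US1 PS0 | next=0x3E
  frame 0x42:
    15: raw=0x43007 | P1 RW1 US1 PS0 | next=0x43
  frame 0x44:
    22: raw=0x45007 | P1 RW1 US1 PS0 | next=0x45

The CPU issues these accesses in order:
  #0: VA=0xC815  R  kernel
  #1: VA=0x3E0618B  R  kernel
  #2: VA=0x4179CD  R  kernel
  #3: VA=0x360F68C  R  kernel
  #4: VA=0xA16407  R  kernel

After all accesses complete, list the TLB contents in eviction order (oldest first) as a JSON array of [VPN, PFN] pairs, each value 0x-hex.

Trace:
#0 VA=0xC815 (r,kernel):
  L0 @0x2B[0] → 0x2F007  P=1,RW=1,US=1,PS=0
  L1 @0x2F[12] → 0x32007  P=1,RW=1,US=1,PS=0
  ⇒ phys 0x32815  [2 reads]
#1 VA=0x3E0618B (r,kernel):
  L0 @0x2B[31] → 0x35007  P=1,RW=1,US=1,PS=0
  L1 @0x35[6] → 0x39007  P=1,RW=1,US=1,PS=0
  ⇒ phys 0x3918B  [2 reads]
#2 VA=0x4179CD (r,kernel):
  L0 @0x2B[2] → 0x3A007  P=1,RW=1,US=1,PS=0
  L1 @0x3A[23] → 0x3E007  P=1,RW=1,US=1,PS=0
  ⇒ phys 0x3E9CD  [2 reads]
#3 VA=0x360F68C (r,kernel):
  L0 @0x2B[27] → 0x42007  P=1,RW=1,US=1,PS=0
  L1 @0x42[15] → 0x43007  P=1,RW=1,US=1,PS=0
  ⇒ phys 0x4368C  [2 reads]
#4 VA=0xA16407 (r,kernel):
  L0 @0x2B[5] → 0x44007  P=1,RW=1,US=1,PS=0
  L1 @0x44[22] → 0x45007  P=1,RW=1,US=1,PS=0
  ⇒ phys 0x45407  [2 reads]

TLB: [["0x360F", "0x43"], ["0xA16", "0x45"]]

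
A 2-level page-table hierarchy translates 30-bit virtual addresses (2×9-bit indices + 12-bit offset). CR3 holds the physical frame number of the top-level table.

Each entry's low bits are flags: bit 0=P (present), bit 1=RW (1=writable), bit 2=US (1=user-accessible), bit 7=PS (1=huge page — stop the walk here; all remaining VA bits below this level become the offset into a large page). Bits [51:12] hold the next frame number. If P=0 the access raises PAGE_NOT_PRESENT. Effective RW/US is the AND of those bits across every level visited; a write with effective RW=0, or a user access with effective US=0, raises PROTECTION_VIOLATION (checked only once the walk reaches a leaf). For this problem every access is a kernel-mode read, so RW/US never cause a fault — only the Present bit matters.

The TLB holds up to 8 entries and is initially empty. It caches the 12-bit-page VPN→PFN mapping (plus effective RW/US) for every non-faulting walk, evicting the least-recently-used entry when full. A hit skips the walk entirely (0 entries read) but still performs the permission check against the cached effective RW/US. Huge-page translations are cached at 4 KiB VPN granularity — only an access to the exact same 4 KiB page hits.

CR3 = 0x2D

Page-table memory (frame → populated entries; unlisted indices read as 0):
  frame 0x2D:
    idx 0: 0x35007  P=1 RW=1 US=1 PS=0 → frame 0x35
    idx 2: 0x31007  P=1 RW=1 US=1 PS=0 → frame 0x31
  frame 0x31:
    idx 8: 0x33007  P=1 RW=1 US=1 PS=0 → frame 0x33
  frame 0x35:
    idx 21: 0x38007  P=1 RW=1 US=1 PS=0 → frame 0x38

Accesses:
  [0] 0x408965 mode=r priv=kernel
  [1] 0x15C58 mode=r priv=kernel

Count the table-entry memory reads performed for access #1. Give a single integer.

Walk each access:
#0 VA=0x408965 (r,kernel):
  L0: frame=0x2D idx=2 entry=0x31007 [P=1 RW=1 US=1 PS=0]
  L1: frame=0x31 idx=8 entry=0x33007 [P=1 RW=1 US=1 PS=0]
  ✓ 0x33965  — 2 lookups
#1 VA=0x15C58 (r,kernel):
  L0: frame=0x2D idx=0 entry=0x35007 [P=1 RW=1 US=1 PS=0]
  L1: frame=0x35 idx=21 entry=0x38007 [P=1 RW=1 US=1 PS=0]
  ✓ 0x38C58  — 2 lookups

Entries read for #1: 2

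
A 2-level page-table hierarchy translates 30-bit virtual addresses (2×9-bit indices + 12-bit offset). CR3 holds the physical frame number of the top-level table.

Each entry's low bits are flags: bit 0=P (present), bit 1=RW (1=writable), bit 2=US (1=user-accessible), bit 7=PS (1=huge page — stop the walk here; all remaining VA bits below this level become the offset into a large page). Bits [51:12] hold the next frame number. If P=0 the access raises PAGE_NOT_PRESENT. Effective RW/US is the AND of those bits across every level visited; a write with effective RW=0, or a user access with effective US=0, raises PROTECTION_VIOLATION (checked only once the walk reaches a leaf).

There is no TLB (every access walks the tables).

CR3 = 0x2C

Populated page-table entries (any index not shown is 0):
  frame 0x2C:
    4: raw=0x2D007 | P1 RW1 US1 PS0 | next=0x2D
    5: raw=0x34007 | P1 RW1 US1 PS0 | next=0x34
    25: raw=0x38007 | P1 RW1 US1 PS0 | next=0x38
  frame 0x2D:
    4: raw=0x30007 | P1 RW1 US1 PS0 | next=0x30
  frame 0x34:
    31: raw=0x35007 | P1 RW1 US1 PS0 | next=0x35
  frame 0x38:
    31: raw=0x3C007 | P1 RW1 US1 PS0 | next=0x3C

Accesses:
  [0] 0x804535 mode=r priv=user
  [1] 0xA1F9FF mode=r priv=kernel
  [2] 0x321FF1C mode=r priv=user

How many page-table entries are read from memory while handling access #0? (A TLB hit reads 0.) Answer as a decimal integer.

Walk each access:
#0 VA=0x804535 (r,user):
  lvl0: tbl 0x2C, slot 4 ⇒ 0x2D007 (P1/RW1/US1/PS0)
  lvl1: tbl 0x2D, slot 4 ⇒ 0x30007 (P1/RW1/US1/PS0)
  ✓ 0x30535  — 2 lookups
#1 VA=0xA1F9FF (r,kernel):
  lvl0: tbl 0x2C, slot 5 ⇒ 0x34007 (P1/RW1/US1/PS0)
  lvl1: tbl 0x34, slot 31 ⇒ 0x35007 (P1/RW1/US1/PS0)
  ✓ 0x359FF  — 2 lookups
#2 VA=0x321FF1C (r,user):
  lvl0: tbl 0x2C, slot 25 ⇒ 0x38007 (P1/RW1/US1/PS0)
  lvl1: tbl 0x38, slot 31 ⇒ 0x3C007 (P1/RW1/US1/PS0)
  ✓ 0x3CF1C  — 2 lookups

Entries read for #0: 2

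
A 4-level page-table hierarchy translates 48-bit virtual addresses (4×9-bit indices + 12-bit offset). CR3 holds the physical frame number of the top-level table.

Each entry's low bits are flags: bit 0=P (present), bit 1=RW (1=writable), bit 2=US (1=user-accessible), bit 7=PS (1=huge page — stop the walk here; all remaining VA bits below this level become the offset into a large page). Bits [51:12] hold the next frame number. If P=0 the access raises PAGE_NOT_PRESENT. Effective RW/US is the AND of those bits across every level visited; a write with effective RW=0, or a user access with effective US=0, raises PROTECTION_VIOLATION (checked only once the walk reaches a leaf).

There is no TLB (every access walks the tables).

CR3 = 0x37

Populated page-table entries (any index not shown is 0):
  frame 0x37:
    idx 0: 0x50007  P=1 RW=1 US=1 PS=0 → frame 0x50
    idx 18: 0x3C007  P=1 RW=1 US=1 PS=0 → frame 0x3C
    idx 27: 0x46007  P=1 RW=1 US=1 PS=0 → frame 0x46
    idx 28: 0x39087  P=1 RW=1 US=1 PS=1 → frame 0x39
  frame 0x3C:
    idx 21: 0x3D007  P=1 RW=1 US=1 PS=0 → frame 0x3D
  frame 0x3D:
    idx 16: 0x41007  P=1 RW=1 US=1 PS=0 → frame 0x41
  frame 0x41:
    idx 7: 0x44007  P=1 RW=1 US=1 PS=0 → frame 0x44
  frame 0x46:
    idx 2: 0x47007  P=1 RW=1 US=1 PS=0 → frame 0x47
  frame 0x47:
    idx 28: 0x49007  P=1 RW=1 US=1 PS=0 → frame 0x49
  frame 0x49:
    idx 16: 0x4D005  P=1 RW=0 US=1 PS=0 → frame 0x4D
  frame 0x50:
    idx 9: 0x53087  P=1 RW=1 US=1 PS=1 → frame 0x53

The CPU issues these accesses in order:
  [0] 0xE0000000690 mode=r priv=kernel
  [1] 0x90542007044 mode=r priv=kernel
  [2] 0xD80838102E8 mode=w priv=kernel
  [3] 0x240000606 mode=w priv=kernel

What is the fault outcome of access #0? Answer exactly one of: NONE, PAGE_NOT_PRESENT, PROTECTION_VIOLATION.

Trace:
#0 VA=0xE0000000690 (r,kernel):
  L0 @0x37[28] → 0x39087  P=1,RW=1,US=1,PS=1
  ✓ 0x39690 (huge @L0)  — 1 lookups
#1 VA=0x90542007044 (r,kernel):
  L0 @0x37[18] → 0x3C007  P=1,RW=1,US=1,PS=0
  L1 @0x3C[21] → 0x3D007  P=1,RW=1,US=1,PS=0
  L2 @0x3D[16] → 0x41007  P=1,RW=1,US=1,PS=0
  L3 @0x41[7] → 0x44007  P=1,RW=1,US=1,PS=0
  ✓ 0x44044  — 4 lookups
#2 VA=0xD80838102E8 (w,kernel):
  L0 @0x37[27] → 0x46007  P=1,RW=1,US=1,PS=0
  L1 @0x46[2] → 0x47007  P=1,RW=1,US=1,PS=0
  L2 @0x47[28] → 0x49007  P=1,RW=1,US=1,PS=0
  L3 @0x49[16] → 0x4D005  P=1,RW=0,US=1,PS=0
  → PROTECTION_VIOLATION  (4 entries read)
#3 VA=0x240000606 (w,kernel):
  L0 @0x37[0] → 0x50007  P=1,RW=1,US=1,PS=0
  L1 @0x50[9] → 0x53087  P=1,RW=1,US=1,PS=1
  ✓ 0x53606 (huge @L1)  — 2 lookups

Access #0 fault: NONE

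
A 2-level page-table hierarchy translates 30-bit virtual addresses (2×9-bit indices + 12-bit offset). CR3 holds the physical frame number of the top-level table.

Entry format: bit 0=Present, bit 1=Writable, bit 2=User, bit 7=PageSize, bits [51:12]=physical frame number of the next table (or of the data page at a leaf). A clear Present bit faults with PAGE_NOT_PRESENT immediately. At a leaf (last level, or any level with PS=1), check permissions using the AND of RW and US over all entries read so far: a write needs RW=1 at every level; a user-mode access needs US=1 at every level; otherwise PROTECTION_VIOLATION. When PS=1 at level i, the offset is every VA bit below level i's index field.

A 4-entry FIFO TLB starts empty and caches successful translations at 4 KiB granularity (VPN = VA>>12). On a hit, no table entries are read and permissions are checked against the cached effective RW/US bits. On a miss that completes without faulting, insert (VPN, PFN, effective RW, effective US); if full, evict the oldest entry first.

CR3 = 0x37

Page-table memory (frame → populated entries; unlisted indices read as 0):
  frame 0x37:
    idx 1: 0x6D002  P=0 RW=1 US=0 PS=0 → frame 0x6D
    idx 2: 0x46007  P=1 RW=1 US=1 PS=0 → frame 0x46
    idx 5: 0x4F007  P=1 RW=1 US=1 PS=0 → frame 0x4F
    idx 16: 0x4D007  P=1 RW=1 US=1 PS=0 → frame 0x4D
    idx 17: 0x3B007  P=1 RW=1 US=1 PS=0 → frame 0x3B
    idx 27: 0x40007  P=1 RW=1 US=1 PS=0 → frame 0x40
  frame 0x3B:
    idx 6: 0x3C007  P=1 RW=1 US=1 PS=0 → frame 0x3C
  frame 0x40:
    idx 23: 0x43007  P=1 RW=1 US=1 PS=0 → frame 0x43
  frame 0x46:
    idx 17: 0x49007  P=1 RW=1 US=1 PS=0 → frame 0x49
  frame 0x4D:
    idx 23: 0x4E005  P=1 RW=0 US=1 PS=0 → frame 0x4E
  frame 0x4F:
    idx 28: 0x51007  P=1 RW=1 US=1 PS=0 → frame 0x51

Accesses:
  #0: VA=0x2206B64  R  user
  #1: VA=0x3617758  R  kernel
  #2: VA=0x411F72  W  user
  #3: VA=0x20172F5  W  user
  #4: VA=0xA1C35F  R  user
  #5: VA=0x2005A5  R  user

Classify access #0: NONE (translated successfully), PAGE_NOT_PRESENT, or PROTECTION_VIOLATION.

Walk each access:
#0 VA=0x2206B64 (r,user):
  L0 @0x37[17] → 0x3B007  P=1,RW=1,US=1,PS=0
  L1 @0x3B[6] → 0x3C007  P=1,RW=1,US=1,PS=0
  → PA=0x3CB64  (2 entries read)
#1 VA=0x3617758 (r,kernel):
  L0 @0x37[27] → 0x40007  P=1,RW=1,US=1,PS=0
  L1 @0x40[23] → 0x43007  P=1,RW=1,US=1,PS=0
  → PA=0x43758  (2 entries read)
#2 VA=0x411F72 (w,user):
  L0 @0x37[2] → 0x46007  P=1,RW=1,US=1,PS=0
  L1 @0x46[17] → 0x49007  P=1,RW=1,US=1,PS=0
  → PA=0x49F72  (2 entries read)
#3 VA=0x20172F5 (w,user):
  L0 @0x37[16] → 0x4D007  P=1,RW=1,US=1,PS=0
  L1 @0x4D[23] → 0x4E005  P=1,RW=0,US=1,PS=0
  ✗ PROTECTION_VIOLATION  [2 reads]
#4 VA=0xA1C35F (r,user):
  L0 @0x37[5] → 0x4F007  P=1,RW=1,US=1,PS=0
  L1 @0x4F[28] → 0x51007  P=1,RW=1,US=1,PS=0
  → PA=0x5135F  (2 entries read)
#5 VA=0x2005A5 (r,user):
  L0 @0x37[1] → 0x6D002  P=0,RW=1,US=0,PS=0
  ✗ PAGE_NOT_PRESENT  [1 reads]

Access #0 fault: NONE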